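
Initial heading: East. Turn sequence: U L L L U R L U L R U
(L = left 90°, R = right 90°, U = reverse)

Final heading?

Start: East
  U (U-turn (180°)) -> West
  L (left (90° counter-clockwise)) -> South
  L (left (90° counter-clockwise)) -> East
  L (left (90° counter-clockwise)) -> North
  U (U-turn (180°)) -> South
  R (right (90° clockwise)) -> West
  L (left (90° counter-clockwise)) -> South
  U (U-turn (180°)) -> North
  L (left (90° counter-clockwise)) -> West
  R (right (90° clockwise)) -> North
  U (U-turn (180°)) -> South
Final: South

Answer: Final heading: South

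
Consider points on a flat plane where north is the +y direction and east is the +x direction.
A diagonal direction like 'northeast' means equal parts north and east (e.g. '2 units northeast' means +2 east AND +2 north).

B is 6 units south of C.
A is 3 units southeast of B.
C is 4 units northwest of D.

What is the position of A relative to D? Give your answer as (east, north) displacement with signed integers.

Answer: A is at (east=-1, north=-5) relative to D.

Derivation:
Place D at the origin (east=0, north=0).
  C is 4 units northwest of D: delta (east=-4, north=+4); C at (east=-4, north=4).
  B is 6 units south of C: delta (east=+0, north=-6); B at (east=-4, north=-2).
  A is 3 units southeast of B: delta (east=+3, north=-3); A at (east=-1, north=-5).
Therefore A relative to D: (east=-1, north=-5).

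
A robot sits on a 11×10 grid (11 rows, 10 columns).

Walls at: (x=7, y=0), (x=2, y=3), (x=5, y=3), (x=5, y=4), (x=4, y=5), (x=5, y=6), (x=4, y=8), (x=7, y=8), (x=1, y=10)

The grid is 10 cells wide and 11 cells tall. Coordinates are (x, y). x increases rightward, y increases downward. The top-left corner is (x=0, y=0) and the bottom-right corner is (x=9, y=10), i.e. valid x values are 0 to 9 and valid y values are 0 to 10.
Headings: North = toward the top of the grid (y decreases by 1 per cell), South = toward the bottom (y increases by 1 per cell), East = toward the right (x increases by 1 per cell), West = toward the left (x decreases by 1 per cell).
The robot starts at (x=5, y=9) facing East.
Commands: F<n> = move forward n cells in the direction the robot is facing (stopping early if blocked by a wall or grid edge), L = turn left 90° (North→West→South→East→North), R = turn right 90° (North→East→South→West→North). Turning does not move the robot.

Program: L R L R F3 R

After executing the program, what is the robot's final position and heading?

Start: (x=5, y=9), facing East
  L: turn left, now facing North
  R: turn right, now facing East
  L: turn left, now facing North
  R: turn right, now facing East
  F3: move forward 3, now at (x=8, y=9)
  R: turn right, now facing South
Final: (x=8, y=9), facing South

Answer: Final position: (x=8, y=9), facing South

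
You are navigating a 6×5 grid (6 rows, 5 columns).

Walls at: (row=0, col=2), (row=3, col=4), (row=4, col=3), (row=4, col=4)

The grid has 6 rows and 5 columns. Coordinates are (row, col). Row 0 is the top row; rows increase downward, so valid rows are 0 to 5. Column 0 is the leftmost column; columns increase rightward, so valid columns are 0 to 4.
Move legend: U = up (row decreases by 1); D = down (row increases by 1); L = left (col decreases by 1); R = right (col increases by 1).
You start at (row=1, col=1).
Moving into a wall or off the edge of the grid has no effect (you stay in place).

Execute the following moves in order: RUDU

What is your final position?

Answer: Final position: (row=1, col=2)

Derivation:
Start: (row=1, col=1)
  R (right): (row=1, col=1) -> (row=1, col=2)
  U (up): blocked, stay at (row=1, col=2)
  D (down): (row=1, col=2) -> (row=2, col=2)
  U (up): (row=2, col=2) -> (row=1, col=2)
Final: (row=1, col=2)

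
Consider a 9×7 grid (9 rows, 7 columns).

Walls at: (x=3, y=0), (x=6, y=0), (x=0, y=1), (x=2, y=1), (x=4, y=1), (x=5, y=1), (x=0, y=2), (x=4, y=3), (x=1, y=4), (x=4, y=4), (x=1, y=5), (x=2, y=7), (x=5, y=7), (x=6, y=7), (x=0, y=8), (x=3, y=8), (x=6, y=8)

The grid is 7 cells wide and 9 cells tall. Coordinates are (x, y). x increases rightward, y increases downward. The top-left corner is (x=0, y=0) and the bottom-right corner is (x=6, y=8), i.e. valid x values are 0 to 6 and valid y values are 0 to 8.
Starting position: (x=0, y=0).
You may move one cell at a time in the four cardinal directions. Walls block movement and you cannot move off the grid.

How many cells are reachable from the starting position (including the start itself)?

Answer: Reachable cells: 44

Derivation:
BFS flood-fill from (x=0, y=0):
  Distance 0: (x=0, y=0)
  Distance 1: (x=1, y=0)
  Distance 2: (x=2, y=0), (x=1, y=1)
  Distance 3: (x=1, y=2)
  Distance 4: (x=2, y=2), (x=1, y=3)
  Distance 5: (x=3, y=2), (x=0, y=3), (x=2, y=3)
  Distance 6: (x=3, y=1), (x=4, y=2), (x=3, y=3), (x=0, y=4), (x=2, y=4)
  Distance 7: (x=5, y=2), (x=3, y=4), (x=0, y=5), (x=2, y=5)
  Distance 8: (x=6, y=2), (x=5, y=3), (x=3, y=5), (x=0, y=6), (x=2, y=6)
  Distance 9: (x=6, y=1), (x=6, y=3), (x=5, y=4), (x=4, y=5), (x=1, y=6), (x=3, y=6), (x=0, y=7)
  Distance 10: (x=6, y=4), (x=5, y=5), (x=4, y=6), (x=1, y=7), (x=3, y=7)
  Distance 11: (x=6, y=5), (x=5, y=6), (x=4, y=7), (x=1, y=8)
  Distance 12: (x=6, y=6), (x=2, y=8), (x=4, y=8)
  Distance 13: (x=5, y=8)
Total reachable: 44 (grid has 46 open cells total)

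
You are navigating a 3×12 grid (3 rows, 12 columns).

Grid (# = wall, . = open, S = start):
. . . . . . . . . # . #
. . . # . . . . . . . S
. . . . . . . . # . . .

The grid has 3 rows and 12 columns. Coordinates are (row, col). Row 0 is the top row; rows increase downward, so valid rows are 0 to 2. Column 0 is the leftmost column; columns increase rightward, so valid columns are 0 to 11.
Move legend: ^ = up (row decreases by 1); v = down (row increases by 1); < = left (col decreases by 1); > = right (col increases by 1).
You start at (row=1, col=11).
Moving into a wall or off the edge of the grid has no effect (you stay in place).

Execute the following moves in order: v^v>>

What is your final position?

Answer: Final position: (row=2, col=11)

Derivation:
Start: (row=1, col=11)
  v (down): (row=1, col=11) -> (row=2, col=11)
  ^ (up): (row=2, col=11) -> (row=1, col=11)
  v (down): (row=1, col=11) -> (row=2, col=11)
  > (right): blocked, stay at (row=2, col=11)
  > (right): blocked, stay at (row=2, col=11)
Final: (row=2, col=11)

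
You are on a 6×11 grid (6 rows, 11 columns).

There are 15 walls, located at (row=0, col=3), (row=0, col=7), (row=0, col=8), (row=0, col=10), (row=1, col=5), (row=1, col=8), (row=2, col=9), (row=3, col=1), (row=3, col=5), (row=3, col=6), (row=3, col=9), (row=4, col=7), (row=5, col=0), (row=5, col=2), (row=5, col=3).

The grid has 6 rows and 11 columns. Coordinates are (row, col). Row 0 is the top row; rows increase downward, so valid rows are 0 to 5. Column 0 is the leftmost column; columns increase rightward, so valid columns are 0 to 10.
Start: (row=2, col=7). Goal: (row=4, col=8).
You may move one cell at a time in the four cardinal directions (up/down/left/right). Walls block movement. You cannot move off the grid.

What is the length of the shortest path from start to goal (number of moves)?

BFS from (row=2, col=7) until reaching (row=4, col=8):
  Distance 0: (row=2, col=7)
  Distance 1: (row=1, col=7), (row=2, col=6), (row=2, col=8), (row=3, col=7)
  Distance 2: (row=1, col=6), (row=2, col=5), (row=3, col=8)
  Distance 3: (row=0, col=6), (row=2, col=4), (row=4, col=8)  <- goal reached here
One shortest path (3 moves): (row=2, col=7) -> (row=2, col=8) -> (row=3, col=8) -> (row=4, col=8)

Answer: Shortest path length: 3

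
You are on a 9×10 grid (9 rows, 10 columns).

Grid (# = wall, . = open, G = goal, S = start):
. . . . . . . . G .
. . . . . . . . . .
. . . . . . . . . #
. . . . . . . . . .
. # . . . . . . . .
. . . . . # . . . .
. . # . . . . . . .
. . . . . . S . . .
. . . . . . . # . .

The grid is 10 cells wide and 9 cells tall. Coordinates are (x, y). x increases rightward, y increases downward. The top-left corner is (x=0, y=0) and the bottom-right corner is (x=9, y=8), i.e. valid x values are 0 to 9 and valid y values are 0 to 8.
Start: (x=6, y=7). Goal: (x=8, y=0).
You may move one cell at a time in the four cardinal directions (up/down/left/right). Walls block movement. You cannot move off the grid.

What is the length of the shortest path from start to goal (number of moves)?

Answer: Shortest path length: 9

Derivation:
BFS from (x=6, y=7) until reaching (x=8, y=0):
  Distance 0: (x=6, y=7)
  Distance 1: (x=6, y=6), (x=5, y=7), (x=7, y=7), (x=6, y=8)
  Distance 2: (x=6, y=5), (x=5, y=6), (x=7, y=6), (x=4, y=7), (x=8, y=7), (x=5, y=8)
  Distance 3: (x=6, y=4), (x=7, y=5), (x=4, y=6), (x=8, y=6), (x=3, y=7), (x=9, y=7), (x=4, y=8), (x=8, y=8)
  Distance 4: (x=6, y=3), (x=5, y=4), (x=7, y=4), (x=4, y=5), (x=8, y=5), (x=3, y=6), (x=9, y=6), (x=2, y=7), (x=3, y=8), (x=9, y=8)
  Distance 5: (x=6, y=2), (x=5, y=3), (x=7, y=3), (x=4, y=4), (x=8, y=4), (x=3, y=5), (x=9, y=5), (x=1, y=7), (x=2, y=8)
  Distance 6: (x=6, y=1), (x=5, y=2), (x=7, y=2), (x=4, y=3), (x=8, y=3), (x=3, y=4), (x=9, y=4), (x=2, y=5), (x=1, y=6), (x=0, y=7), (x=1, y=8)
  Distance 7: (x=6, y=0), (x=5, y=1), (x=7, y=1), (x=4, y=2), (x=8, y=2), (x=3, y=3), (x=9, y=3), (x=2, y=4), (x=1, y=5), (x=0, y=6), (x=0, y=8)
  Distance 8: (x=5, y=0), (x=7, y=0), (x=4, y=1), (x=8, y=1), (x=3, y=2), (x=2, y=3), (x=0, y=5)
  Distance 9: (x=4, y=0), (x=8, y=0), (x=3, y=1), (x=9, y=1), (x=2, y=2), (x=1, y=3), (x=0, y=4)  <- goal reached here
One shortest path (9 moves): (x=6, y=7) -> (x=7, y=7) -> (x=8, y=7) -> (x=8, y=6) -> (x=8, y=5) -> (x=8, y=4) -> (x=8, y=3) -> (x=8, y=2) -> (x=8, y=1) -> (x=8, y=0)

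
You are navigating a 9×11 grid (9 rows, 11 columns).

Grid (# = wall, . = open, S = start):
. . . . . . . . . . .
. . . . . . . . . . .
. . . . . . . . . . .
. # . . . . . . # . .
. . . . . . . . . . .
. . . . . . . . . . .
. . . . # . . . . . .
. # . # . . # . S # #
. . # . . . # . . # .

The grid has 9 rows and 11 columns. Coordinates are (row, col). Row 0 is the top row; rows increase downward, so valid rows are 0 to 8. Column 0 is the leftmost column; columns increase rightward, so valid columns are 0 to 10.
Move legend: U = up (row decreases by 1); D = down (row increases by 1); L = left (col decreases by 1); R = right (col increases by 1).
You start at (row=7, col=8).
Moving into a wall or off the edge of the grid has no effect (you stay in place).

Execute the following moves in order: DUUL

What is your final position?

Answer: Final position: (row=6, col=7)

Derivation:
Start: (row=7, col=8)
  D (down): (row=7, col=8) -> (row=8, col=8)
  U (up): (row=8, col=8) -> (row=7, col=8)
  U (up): (row=7, col=8) -> (row=6, col=8)
  L (left): (row=6, col=8) -> (row=6, col=7)
Final: (row=6, col=7)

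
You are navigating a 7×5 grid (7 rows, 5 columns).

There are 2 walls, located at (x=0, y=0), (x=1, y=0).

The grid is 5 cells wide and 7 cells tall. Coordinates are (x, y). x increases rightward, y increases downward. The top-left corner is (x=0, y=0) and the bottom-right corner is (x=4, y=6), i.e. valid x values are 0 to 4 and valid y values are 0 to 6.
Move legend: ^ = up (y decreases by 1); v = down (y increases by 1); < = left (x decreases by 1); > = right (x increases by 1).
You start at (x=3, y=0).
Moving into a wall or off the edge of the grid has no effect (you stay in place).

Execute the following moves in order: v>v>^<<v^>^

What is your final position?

Answer: Final position: (x=3, y=0)

Derivation:
Start: (x=3, y=0)
  v (down): (x=3, y=0) -> (x=3, y=1)
  > (right): (x=3, y=1) -> (x=4, y=1)
  v (down): (x=4, y=1) -> (x=4, y=2)
  > (right): blocked, stay at (x=4, y=2)
  ^ (up): (x=4, y=2) -> (x=4, y=1)
  < (left): (x=4, y=1) -> (x=3, y=1)
  < (left): (x=3, y=1) -> (x=2, y=1)
  v (down): (x=2, y=1) -> (x=2, y=2)
  ^ (up): (x=2, y=2) -> (x=2, y=1)
  > (right): (x=2, y=1) -> (x=3, y=1)
  ^ (up): (x=3, y=1) -> (x=3, y=0)
Final: (x=3, y=0)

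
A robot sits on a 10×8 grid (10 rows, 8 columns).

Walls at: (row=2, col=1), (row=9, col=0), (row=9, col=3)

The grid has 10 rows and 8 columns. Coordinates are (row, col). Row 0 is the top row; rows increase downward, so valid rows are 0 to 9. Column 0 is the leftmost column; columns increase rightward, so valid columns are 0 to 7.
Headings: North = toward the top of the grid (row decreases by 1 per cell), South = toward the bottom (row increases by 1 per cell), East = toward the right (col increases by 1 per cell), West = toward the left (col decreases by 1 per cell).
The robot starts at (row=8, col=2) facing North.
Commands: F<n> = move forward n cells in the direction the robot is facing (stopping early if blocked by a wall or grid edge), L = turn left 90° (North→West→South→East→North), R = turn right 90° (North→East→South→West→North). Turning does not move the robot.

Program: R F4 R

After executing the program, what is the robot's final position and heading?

Answer: Final position: (row=8, col=6), facing South

Derivation:
Start: (row=8, col=2), facing North
  R: turn right, now facing East
  F4: move forward 4, now at (row=8, col=6)
  R: turn right, now facing South
Final: (row=8, col=6), facing South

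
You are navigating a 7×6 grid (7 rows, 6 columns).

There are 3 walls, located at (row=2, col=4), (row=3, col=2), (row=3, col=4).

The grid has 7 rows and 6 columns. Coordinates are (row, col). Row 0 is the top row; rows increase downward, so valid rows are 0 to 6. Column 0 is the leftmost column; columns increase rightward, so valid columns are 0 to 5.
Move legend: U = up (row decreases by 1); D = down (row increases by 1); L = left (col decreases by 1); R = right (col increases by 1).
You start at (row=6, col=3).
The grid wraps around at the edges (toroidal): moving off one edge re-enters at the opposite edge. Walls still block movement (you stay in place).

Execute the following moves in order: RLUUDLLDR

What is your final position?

Answer: Final position: (row=6, col=2)

Derivation:
Start: (row=6, col=3)
  R (right): (row=6, col=3) -> (row=6, col=4)
  L (left): (row=6, col=4) -> (row=6, col=3)
  U (up): (row=6, col=3) -> (row=5, col=3)
  U (up): (row=5, col=3) -> (row=4, col=3)
  D (down): (row=4, col=3) -> (row=5, col=3)
  L (left): (row=5, col=3) -> (row=5, col=2)
  L (left): (row=5, col=2) -> (row=5, col=1)
  D (down): (row=5, col=1) -> (row=6, col=1)
  R (right): (row=6, col=1) -> (row=6, col=2)
Final: (row=6, col=2)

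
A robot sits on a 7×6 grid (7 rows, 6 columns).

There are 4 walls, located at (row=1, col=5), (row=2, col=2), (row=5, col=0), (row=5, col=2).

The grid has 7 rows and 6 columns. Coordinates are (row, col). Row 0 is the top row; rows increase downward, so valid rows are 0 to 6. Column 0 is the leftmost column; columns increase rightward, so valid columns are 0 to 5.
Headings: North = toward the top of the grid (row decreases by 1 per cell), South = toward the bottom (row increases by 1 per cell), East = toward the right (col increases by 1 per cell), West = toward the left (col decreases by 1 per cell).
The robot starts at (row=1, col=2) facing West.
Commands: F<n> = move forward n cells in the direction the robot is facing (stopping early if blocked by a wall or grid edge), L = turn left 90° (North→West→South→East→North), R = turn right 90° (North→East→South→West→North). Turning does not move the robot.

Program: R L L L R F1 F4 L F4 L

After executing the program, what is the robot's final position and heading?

Start: (row=1, col=2), facing West
  R: turn right, now facing North
  L: turn left, now facing West
  L: turn left, now facing South
  L: turn left, now facing East
  R: turn right, now facing South
  F1: move forward 0/1 (blocked), now at (row=1, col=2)
  F4: move forward 0/4 (blocked), now at (row=1, col=2)
  L: turn left, now facing East
  F4: move forward 2/4 (blocked), now at (row=1, col=4)
  L: turn left, now facing North
Final: (row=1, col=4), facing North

Answer: Final position: (row=1, col=4), facing North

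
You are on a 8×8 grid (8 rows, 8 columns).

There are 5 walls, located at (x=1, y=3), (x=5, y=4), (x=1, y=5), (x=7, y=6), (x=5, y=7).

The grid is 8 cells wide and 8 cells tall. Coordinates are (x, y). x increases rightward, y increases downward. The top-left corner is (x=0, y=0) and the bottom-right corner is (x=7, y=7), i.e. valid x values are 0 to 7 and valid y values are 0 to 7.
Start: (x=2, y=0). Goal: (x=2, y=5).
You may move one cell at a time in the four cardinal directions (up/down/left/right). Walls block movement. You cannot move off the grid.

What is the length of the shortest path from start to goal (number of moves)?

Answer: Shortest path length: 5

Derivation:
BFS from (x=2, y=0) until reaching (x=2, y=5):
  Distance 0: (x=2, y=0)
  Distance 1: (x=1, y=0), (x=3, y=0), (x=2, y=1)
  Distance 2: (x=0, y=0), (x=4, y=0), (x=1, y=1), (x=3, y=1), (x=2, y=2)
  Distance 3: (x=5, y=0), (x=0, y=1), (x=4, y=1), (x=1, y=2), (x=3, y=2), (x=2, y=3)
  Distance 4: (x=6, y=0), (x=5, y=1), (x=0, y=2), (x=4, y=2), (x=3, y=3), (x=2, y=4)
  Distance 5: (x=7, y=0), (x=6, y=1), (x=5, y=2), (x=0, y=3), (x=4, y=3), (x=1, y=4), (x=3, y=4), (x=2, y=5)  <- goal reached here
One shortest path (5 moves): (x=2, y=0) -> (x=2, y=1) -> (x=2, y=2) -> (x=2, y=3) -> (x=2, y=4) -> (x=2, y=5)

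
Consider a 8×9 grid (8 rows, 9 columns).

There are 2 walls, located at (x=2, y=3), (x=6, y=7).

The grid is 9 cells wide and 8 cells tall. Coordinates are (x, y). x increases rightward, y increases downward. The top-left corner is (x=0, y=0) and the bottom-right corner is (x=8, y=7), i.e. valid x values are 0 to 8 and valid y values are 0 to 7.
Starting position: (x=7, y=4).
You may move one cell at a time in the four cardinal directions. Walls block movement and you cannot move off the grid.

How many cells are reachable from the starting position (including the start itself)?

BFS flood-fill from (x=7, y=4):
  Distance 0: (x=7, y=4)
  Distance 1: (x=7, y=3), (x=6, y=4), (x=8, y=4), (x=7, y=5)
  Distance 2: (x=7, y=2), (x=6, y=3), (x=8, y=3), (x=5, y=4), (x=6, y=5), (x=8, y=5), (x=7, y=6)
  Distance 3: (x=7, y=1), (x=6, y=2), (x=8, y=2), (x=5, y=3), (x=4, y=4), (x=5, y=5), (x=6, y=6), (x=8, y=6), (x=7, y=7)
  Distance 4: (x=7, y=0), (x=6, y=1), (x=8, y=1), (x=5, y=2), (x=4, y=3), (x=3, y=4), (x=4, y=5), (x=5, y=6), (x=8, y=7)
  Distance 5: (x=6, y=0), (x=8, y=0), (x=5, y=1), (x=4, y=2), (x=3, y=3), (x=2, y=4), (x=3, y=5), (x=4, y=6), (x=5, y=7)
  Distance 6: (x=5, y=0), (x=4, y=1), (x=3, y=2), (x=1, y=4), (x=2, y=5), (x=3, y=6), (x=4, y=7)
  Distance 7: (x=4, y=0), (x=3, y=1), (x=2, y=2), (x=1, y=3), (x=0, y=4), (x=1, y=5), (x=2, y=6), (x=3, y=7)
  Distance 8: (x=3, y=0), (x=2, y=1), (x=1, y=2), (x=0, y=3), (x=0, y=5), (x=1, y=6), (x=2, y=7)
  Distance 9: (x=2, y=0), (x=1, y=1), (x=0, y=2), (x=0, y=6), (x=1, y=7)
  Distance 10: (x=1, y=0), (x=0, y=1), (x=0, y=7)
  Distance 11: (x=0, y=0)
Total reachable: 70 (grid has 70 open cells total)

Answer: Reachable cells: 70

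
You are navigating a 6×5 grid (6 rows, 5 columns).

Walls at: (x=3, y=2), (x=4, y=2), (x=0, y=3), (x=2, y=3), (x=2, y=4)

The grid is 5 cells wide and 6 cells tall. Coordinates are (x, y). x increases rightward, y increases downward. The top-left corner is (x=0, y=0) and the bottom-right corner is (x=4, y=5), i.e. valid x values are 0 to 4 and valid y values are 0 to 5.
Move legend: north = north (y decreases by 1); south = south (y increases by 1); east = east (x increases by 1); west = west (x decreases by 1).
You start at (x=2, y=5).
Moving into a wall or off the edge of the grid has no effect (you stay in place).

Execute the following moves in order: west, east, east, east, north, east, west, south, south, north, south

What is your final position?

Start: (x=2, y=5)
  west (west): (x=2, y=5) -> (x=1, y=5)
  east (east): (x=1, y=5) -> (x=2, y=5)
  east (east): (x=2, y=5) -> (x=3, y=5)
  east (east): (x=3, y=5) -> (x=4, y=5)
  north (north): (x=4, y=5) -> (x=4, y=4)
  east (east): blocked, stay at (x=4, y=4)
  west (west): (x=4, y=4) -> (x=3, y=4)
  south (south): (x=3, y=4) -> (x=3, y=5)
  south (south): blocked, stay at (x=3, y=5)
  north (north): (x=3, y=5) -> (x=3, y=4)
  south (south): (x=3, y=4) -> (x=3, y=5)
Final: (x=3, y=5)

Answer: Final position: (x=3, y=5)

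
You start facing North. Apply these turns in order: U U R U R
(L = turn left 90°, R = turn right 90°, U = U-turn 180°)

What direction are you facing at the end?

Answer: Final heading: North

Derivation:
Start: North
  U (U-turn (180°)) -> South
  U (U-turn (180°)) -> North
  R (right (90° clockwise)) -> East
  U (U-turn (180°)) -> West
  R (right (90° clockwise)) -> North
Final: North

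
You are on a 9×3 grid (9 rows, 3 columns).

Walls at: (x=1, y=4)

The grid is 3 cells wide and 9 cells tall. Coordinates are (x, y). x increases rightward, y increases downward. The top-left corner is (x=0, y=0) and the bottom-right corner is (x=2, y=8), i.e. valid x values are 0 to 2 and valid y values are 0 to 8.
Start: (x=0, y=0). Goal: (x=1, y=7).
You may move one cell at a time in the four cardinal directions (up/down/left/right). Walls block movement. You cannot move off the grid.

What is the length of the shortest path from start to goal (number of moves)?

BFS from (x=0, y=0) until reaching (x=1, y=7):
  Distance 0: (x=0, y=0)
  Distance 1: (x=1, y=0), (x=0, y=1)
  Distance 2: (x=2, y=0), (x=1, y=1), (x=0, y=2)
  Distance 3: (x=2, y=1), (x=1, y=2), (x=0, y=3)
  Distance 4: (x=2, y=2), (x=1, y=3), (x=0, y=4)
  Distance 5: (x=2, y=3), (x=0, y=5)
  Distance 6: (x=2, y=4), (x=1, y=5), (x=0, y=6)
  Distance 7: (x=2, y=5), (x=1, y=6), (x=0, y=7)
  Distance 8: (x=2, y=6), (x=1, y=7), (x=0, y=8)  <- goal reached here
One shortest path (8 moves): (x=0, y=0) -> (x=0, y=1) -> (x=0, y=2) -> (x=0, y=3) -> (x=0, y=4) -> (x=0, y=5) -> (x=1, y=5) -> (x=1, y=6) -> (x=1, y=7)

Answer: Shortest path length: 8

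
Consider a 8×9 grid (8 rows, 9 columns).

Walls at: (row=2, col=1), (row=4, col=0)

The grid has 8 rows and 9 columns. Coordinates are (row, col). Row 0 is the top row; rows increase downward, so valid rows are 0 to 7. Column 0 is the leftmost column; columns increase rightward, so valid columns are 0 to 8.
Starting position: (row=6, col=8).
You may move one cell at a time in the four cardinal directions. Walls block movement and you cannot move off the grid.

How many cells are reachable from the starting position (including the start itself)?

Answer: Reachable cells: 70

Derivation:
BFS flood-fill from (row=6, col=8):
  Distance 0: (row=6, col=8)
  Distance 1: (row=5, col=8), (row=6, col=7), (row=7, col=8)
  Distance 2: (row=4, col=8), (row=5, col=7), (row=6, col=6), (row=7, col=7)
  Distance 3: (row=3, col=8), (row=4, col=7), (row=5, col=6), (row=6, col=5), (row=7, col=6)
  Distance 4: (row=2, col=8), (row=3, col=7), (row=4, col=6), (row=5, col=5), (row=6, col=4), (row=7, col=5)
  Distance 5: (row=1, col=8), (row=2, col=7), (row=3, col=6), (row=4, col=5), (row=5, col=4), (row=6, col=3), (row=7, col=4)
  Distance 6: (row=0, col=8), (row=1, col=7), (row=2, col=6), (row=3, col=5), (row=4, col=4), (row=5, col=3), (row=6, col=2), (row=7, col=3)
  Distance 7: (row=0, col=7), (row=1, col=6), (row=2, col=5), (row=3, col=4), (row=4, col=3), (row=5, col=2), (row=6, col=1), (row=7, col=2)
  Distance 8: (row=0, col=6), (row=1, col=5), (row=2, col=4), (row=3, col=3), (row=4, col=2), (row=5, col=1), (row=6, col=0), (row=7, col=1)
  Distance 9: (row=0, col=5), (row=1, col=4), (row=2, col=3), (row=3, col=2), (row=4, col=1), (row=5, col=0), (row=7, col=0)
  Distance 10: (row=0, col=4), (row=1, col=3), (row=2, col=2), (row=3, col=1)
  Distance 11: (row=0, col=3), (row=1, col=2), (row=3, col=0)
  Distance 12: (row=0, col=2), (row=1, col=1), (row=2, col=0)
  Distance 13: (row=0, col=1), (row=1, col=0)
  Distance 14: (row=0, col=0)
Total reachable: 70 (grid has 70 open cells total)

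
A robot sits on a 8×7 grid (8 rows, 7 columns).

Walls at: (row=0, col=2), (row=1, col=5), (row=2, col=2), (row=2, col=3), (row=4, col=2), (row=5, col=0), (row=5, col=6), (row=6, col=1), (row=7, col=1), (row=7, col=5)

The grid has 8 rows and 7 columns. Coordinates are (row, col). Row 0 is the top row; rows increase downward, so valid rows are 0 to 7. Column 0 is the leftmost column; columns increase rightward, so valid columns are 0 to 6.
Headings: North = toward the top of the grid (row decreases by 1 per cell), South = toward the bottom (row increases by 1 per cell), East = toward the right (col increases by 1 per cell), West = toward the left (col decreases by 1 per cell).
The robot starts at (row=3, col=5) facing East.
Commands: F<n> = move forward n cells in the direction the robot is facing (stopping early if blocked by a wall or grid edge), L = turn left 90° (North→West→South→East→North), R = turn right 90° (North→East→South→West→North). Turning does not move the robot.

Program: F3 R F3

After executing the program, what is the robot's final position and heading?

Start: (row=3, col=5), facing East
  F3: move forward 1/3 (blocked), now at (row=3, col=6)
  R: turn right, now facing South
  F3: move forward 1/3 (blocked), now at (row=4, col=6)
Final: (row=4, col=6), facing South

Answer: Final position: (row=4, col=6), facing South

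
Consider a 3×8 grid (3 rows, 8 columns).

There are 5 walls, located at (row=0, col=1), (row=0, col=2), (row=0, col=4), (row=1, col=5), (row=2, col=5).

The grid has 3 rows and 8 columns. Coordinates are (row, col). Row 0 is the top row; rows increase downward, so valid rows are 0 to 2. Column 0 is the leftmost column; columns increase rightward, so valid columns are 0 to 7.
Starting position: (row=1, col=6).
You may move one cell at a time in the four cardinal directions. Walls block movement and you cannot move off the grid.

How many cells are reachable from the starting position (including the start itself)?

Answer: Reachable cells: 7

Derivation:
BFS flood-fill from (row=1, col=6):
  Distance 0: (row=1, col=6)
  Distance 1: (row=0, col=6), (row=1, col=7), (row=2, col=6)
  Distance 2: (row=0, col=5), (row=0, col=7), (row=2, col=7)
Total reachable: 7 (grid has 19 open cells total)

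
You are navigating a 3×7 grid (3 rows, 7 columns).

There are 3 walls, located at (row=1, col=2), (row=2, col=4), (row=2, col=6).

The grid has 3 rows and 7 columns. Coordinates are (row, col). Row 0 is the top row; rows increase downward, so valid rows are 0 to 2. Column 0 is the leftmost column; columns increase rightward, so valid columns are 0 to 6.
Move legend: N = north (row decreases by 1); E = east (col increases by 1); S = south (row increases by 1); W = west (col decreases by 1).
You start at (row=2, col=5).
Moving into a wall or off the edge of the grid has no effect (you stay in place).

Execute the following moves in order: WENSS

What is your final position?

Start: (row=2, col=5)
  W (west): blocked, stay at (row=2, col=5)
  E (east): blocked, stay at (row=2, col=5)
  N (north): (row=2, col=5) -> (row=1, col=5)
  S (south): (row=1, col=5) -> (row=2, col=5)
  S (south): blocked, stay at (row=2, col=5)
Final: (row=2, col=5)

Answer: Final position: (row=2, col=5)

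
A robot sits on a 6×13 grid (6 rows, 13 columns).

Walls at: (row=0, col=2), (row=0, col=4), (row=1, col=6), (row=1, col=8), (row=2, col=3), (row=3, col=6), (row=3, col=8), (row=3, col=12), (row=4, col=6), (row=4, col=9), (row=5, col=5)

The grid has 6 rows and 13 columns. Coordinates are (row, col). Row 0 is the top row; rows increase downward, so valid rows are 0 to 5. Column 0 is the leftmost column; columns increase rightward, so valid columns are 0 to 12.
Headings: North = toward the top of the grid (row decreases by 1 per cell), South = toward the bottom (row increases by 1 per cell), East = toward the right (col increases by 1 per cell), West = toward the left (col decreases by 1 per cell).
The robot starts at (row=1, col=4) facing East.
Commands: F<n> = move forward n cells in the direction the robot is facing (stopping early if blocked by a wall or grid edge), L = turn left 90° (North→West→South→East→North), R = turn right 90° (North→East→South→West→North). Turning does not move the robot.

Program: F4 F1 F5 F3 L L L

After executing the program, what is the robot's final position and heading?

Answer: Final position: (row=1, col=5), facing South

Derivation:
Start: (row=1, col=4), facing East
  F4: move forward 1/4 (blocked), now at (row=1, col=5)
  F1: move forward 0/1 (blocked), now at (row=1, col=5)
  F5: move forward 0/5 (blocked), now at (row=1, col=5)
  F3: move forward 0/3 (blocked), now at (row=1, col=5)
  L: turn left, now facing North
  L: turn left, now facing West
  L: turn left, now facing South
Final: (row=1, col=5), facing South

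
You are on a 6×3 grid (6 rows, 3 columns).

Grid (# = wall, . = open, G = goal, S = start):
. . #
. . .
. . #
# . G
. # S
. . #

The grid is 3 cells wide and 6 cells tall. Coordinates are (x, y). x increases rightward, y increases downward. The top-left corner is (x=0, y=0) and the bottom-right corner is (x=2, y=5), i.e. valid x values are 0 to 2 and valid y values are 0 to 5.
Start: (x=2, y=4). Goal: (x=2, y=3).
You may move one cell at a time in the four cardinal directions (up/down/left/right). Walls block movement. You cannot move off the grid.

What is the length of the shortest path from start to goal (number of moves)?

Answer: Shortest path length: 1

Derivation:
BFS from (x=2, y=4) until reaching (x=2, y=3):
  Distance 0: (x=2, y=4)
  Distance 1: (x=2, y=3)  <- goal reached here
One shortest path (1 moves): (x=2, y=4) -> (x=2, y=3)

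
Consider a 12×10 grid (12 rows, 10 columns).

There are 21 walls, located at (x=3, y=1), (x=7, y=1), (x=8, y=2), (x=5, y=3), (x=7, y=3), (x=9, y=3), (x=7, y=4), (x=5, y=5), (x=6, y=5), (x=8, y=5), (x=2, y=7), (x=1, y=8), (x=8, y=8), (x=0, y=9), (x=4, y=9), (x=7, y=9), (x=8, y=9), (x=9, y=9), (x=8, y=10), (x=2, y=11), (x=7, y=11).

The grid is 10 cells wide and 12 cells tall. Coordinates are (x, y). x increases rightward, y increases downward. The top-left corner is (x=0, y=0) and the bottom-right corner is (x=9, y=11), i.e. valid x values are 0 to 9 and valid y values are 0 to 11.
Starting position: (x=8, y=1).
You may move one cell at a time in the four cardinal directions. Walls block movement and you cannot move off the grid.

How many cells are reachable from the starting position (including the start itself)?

Answer: Reachable cells: 96

Derivation:
BFS flood-fill from (x=8, y=1):
  Distance 0: (x=8, y=1)
  Distance 1: (x=8, y=0), (x=9, y=1)
  Distance 2: (x=7, y=0), (x=9, y=0), (x=9, y=2)
  Distance 3: (x=6, y=0)
  Distance 4: (x=5, y=0), (x=6, y=1)
  Distance 5: (x=4, y=0), (x=5, y=1), (x=6, y=2)
  Distance 6: (x=3, y=0), (x=4, y=1), (x=5, y=2), (x=7, y=2), (x=6, y=3)
  Distance 7: (x=2, y=0), (x=4, y=2), (x=6, y=4)
  Distance 8: (x=1, y=0), (x=2, y=1), (x=3, y=2), (x=4, y=3), (x=5, y=4)
  Distance 9: (x=0, y=0), (x=1, y=1), (x=2, y=2), (x=3, y=3), (x=4, y=4)
  Distance 10: (x=0, y=1), (x=1, y=2), (x=2, y=3), (x=3, y=4), (x=4, y=5)
  Distance 11: (x=0, y=2), (x=1, y=3), (x=2, y=4), (x=3, y=5), (x=4, y=6)
  Distance 12: (x=0, y=3), (x=1, y=4), (x=2, y=5), (x=3, y=6), (x=5, y=6), (x=4, y=7)
  Distance 13: (x=0, y=4), (x=1, y=5), (x=2, y=6), (x=6, y=6), (x=3, y=7), (x=5, y=7), (x=4, y=8)
  Distance 14: (x=0, y=5), (x=1, y=6), (x=7, y=6), (x=6, y=7), (x=3, y=8), (x=5, y=8)
  Distance 15: (x=7, y=5), (x=0, y=6), (x=8, y=6), (x=1, y=7), (x=7, y=7), (x=2, y=8), (x=6, y=8), (x=3, y=9), (x=5, y=9)
  Distance 16: (x=9, y=6), (x=0, y=7), (x=8, y=7), (x=7, y=8), (x=2, y=9), (x=6, y=9), (x=3, y=10), (x=5, y=10)
  Distance 17: (x=9, y=5), (x=9, y=7), (x=0, y=8), (x=1, y=9), (x=2, y=10), (x=4, y=10), (x=6, y=10), (x=3, y=11), (x=5, y=11)
  Distance 18: (x=9, y=4), (x=9, y=8), (x=1, y=10), (x=7, y=10), (x=4, y=11), (x=6, y=11)
  Distance 19: (x=8, y=4), (x=0, y=10), (x=1, y=11)
  Distance 20: (x=8, y=3), (x=0, y=11)
Total reachable: 96 (grid has 99 open cells total)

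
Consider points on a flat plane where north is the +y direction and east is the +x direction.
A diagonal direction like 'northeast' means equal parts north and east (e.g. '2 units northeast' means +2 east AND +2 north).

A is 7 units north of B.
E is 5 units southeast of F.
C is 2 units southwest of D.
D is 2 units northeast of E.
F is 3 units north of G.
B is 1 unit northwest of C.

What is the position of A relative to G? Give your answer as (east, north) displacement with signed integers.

Answer: A is at (east=4, north=6) relative to G.

Derivation:
Place G at the origin (east=0, north=0).
  F is 3 units north of G: delta (east=+0, north=+3); F at (east=0, north=3).
  E is 5 units southeast of F: delta (east=+5, north=-5); E at (east=5, north=-2).
  D is 2 units northeast of E: delta (east=+2, north=+2); D at (east=7, north=0).
  C is 2 units southwest of D: delta (east=-2, north=-2); C at (east=5, north=-2).
  B is 1 unit northwest of C: delta (east=-1, north=+1); B at (east=4, north=-1).
  A is 7 units north of B: delta (east=+0, north=+7); A at (east=4, north=6).
Therefore A relative to G: (east=4, north=6).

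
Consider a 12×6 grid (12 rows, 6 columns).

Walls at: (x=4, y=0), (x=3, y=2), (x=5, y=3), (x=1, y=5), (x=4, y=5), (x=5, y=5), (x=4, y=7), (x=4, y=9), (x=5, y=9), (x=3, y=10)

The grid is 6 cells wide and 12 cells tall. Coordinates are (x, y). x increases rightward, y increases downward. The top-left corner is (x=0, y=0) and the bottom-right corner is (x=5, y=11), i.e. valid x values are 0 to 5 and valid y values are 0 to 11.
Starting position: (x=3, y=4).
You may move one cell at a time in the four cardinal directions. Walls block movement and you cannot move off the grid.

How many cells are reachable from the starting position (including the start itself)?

BFS flood-fill from (x=3, y=4):
  Distance 0: (x=3, y=4)
  Distance 1: (x=3, y=3), (x=2, y=4), (x=4, y=4), (x=3, y=5)
  Distance 2: (x=2, y=3), (x=4, y=3), (x=1, y=4), (x=5, y=4), (x=2, y=5), (x=3, y=6)
  Distance 3: (x=2, y=2), (x=4, y=2), (x=1, y=3), (x=0, y=4), (x=2, y=6), (x=4, y=6), (x=3, y=7)
  Distance 4: (x=2, y=1), (x=4, y=1), (x=1, y=2), (x=5, y=2), (x=0, y=3), (x=0, y=5), (x=1, y=6), (x=5, y=6), (x=2, y=7), (x=3, y=8)
  Distance 5: (x=2, y=0), (x=1, y=1), (x=3, y=1), (x=5, y=1), (x=0, y=2), (x=0, y=6), (x=1, y=7), (x=5, y=7), (x=2, y=8), (x=4, y=8), (x=3, y=9)
  Distance 6: (x=1, y=0), (x=3, y=0), (x=5, y=0), (x=0, y=1), (x=0, y=7), (x=1, y=8), (x=5, y=8), (x=2, y=9)
  Distance 7: (x=0, y=0), (x=0, y=8), (x=1, y=9), (x=2, y=10)
  Distance 8: (x=0, y=9), (x=1, y=10), (x=2, y=11)
  Distance 9: (x=0, y=10), (x=1, y=11), (x=3, y=11)
  Distance 10: (x=0, y=11), (x=4, y=11)
  Distance 11: (x=4, y=10), (x=5, y=11)
  Distance 12: (x=5, y=10)
Total reachable: 62 (grid has 62 open cells total)

Answer: Reachable cells: 62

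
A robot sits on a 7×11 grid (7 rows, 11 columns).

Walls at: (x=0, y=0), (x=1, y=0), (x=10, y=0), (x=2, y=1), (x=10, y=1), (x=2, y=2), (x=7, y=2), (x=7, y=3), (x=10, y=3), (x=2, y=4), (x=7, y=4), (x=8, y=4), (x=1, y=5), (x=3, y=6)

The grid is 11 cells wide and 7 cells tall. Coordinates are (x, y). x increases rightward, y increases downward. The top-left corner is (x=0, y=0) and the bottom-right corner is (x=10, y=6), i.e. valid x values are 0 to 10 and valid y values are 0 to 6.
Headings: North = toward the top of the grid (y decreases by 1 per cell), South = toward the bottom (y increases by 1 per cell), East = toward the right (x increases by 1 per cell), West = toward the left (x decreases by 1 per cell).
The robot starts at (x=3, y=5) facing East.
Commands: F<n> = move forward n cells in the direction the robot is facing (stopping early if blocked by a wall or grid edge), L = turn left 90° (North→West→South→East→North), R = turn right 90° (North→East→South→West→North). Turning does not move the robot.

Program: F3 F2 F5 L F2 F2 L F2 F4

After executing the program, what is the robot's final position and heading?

Start: (x=3, y=5), facing East
  F3: move forward 3, now at (x=6, y=5)
  F2: move forward 2, now at (x=8, y=5)
  F5: move forward 2/5 (blocked), now at (x=10, y=5)
  L: turn left, now facing North
  F2: move forward 1/2 (blocked), now at (x=10, y=4)
  F2: move forward 0/2 (blocked), now at (x=10, y=4)
  L: turn left, now facing West
  F2: move forward 1/2 (blocked), now at (x=9, y=4)
  F4: move forward 0/4 (blocked), now at (x=9, y=4)
Final: (x=9, y=4), facing West

Answer: Final position: (x=9, y=4), facing West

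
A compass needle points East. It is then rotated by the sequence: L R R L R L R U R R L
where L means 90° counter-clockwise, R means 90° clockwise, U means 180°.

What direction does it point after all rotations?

Start: East
  L (left (90° counter-clockwise)) -> North
  R (right (90° clockwise)) -> East
  R (right (90° clockwise)) -> South
  L (left (90° counter-clockwise)) -> East
  R (right (90° clockwise)) -> South
  L (left (90° counter-clockwise)) -> East
  R (right (90° clockwise)) -> South
  U (U-turn (180°)) -> North
  R (right (90° clockwise)) -> East
  R (right (90° clockwise)) -> South
  L (left (90° counter-clockwise)) -> East
Final: East

Answer: Final heading: East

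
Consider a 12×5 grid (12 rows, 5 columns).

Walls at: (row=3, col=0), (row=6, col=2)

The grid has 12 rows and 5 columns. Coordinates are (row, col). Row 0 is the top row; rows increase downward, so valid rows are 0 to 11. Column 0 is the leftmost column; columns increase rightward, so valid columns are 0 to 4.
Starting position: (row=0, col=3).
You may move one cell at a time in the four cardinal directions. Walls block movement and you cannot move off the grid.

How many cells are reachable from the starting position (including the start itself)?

BFS flood-fill from (row=0, col=3):
  Distance 0: (row=0, col=3)
  Distance 1: (row=0, col=2), (row=0, col=4), (row=1, col=3)
  Distance 2: (row=0, col=1), (row=1, col=2), (row=1, col=4), (row=2, col=3)
  Distance 3: (row=0, col=0), (row=1, col=1), (row=2, col=2), (row=2, col=4), (row=3, col=3)
  Distance 4: (row=1, col=0), (row=2, col=1), (row=3, col=2), (row=3, col=4), (row=4, col=3)
  Distance 5: (row=2, col=0), (row=3, col=1), (row=4, col=2), (row=4, col=4), (row=5, col=3)
  Distance 6: (row=4, col=1), (row=5, col=2), (row=5, col=4), (row=6, col=3)
  Distance 7: (row=4, col=0), (row=5, col=1), (row=6, col=4), (row=7, col=3)
  Distance 8: (row=5, col=0), (row=6, col=1), (row=7, col=2), (row=7, col=4), (row=8, col=3)
  Distance 9: (row=6, col=0), (row=7, col=1), (row=8, col=2), (row=8, col=4), (row=9, col=3)
  Distance 10: (row=7, col=0), (row=8, col=1), (row=9, col=2), (row=9, col=4), (row=10, col=3)
  Distance 11: (row=8, col=0), (row=9, col=1), (row=10, col=2), (row=10, col=4), (row=11, col=3)
  Distance 12: (row=9, col=0), (row=10, col=1), (row=11, col=2), (row=11, col=4)
  Distance 13: (row=10, col=0), (row=11, col=1)
  Distance 14: (row=11, col=0)
Total reachable: 58 (grid has 58 open cells total)

Answer: Reachable cells: 58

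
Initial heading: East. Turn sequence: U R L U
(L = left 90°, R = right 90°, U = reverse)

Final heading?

Start: East
  U (U-turn (180°)) -> West
  R (right (90° clockwise)) -> North
  L (left (90° counter-clockwise)) -> West
  U (U-turn (180°)) -> East
Final: East

Answer: Final heading: East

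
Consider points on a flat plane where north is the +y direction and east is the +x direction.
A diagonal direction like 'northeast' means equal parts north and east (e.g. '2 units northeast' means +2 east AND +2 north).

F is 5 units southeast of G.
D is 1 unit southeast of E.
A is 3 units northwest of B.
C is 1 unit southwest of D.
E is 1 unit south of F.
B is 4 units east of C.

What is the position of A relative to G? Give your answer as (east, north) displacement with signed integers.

Answer: A is at (east=6, north=-5) relative to G.

Derivation:
Place G at the origin (east=0, north=0).
  F is 5 units southeast of G: delta (east=+5, north=-5); F at (east=5, north=-5).
  E is 1 unit south of F: delta (east=+0, north=-1); E at (east=5, north=-6).
  D is 1 unit southeast of E: delta (east=+1, north=-1); D at (east=6, north=-7).
  C is 1 unit southwest of D: delta (east=-1, north=-1); C at (east=5, north=-8).
  B is 4 units east of C: delta (east=+4, north=+0); B at (east=9, north=-8).
  A is 3 units northwest of B: delta (east=-3, north=+3); A at (east=6, north=-5).
Therefore A relative to G: (east=6, north=-5).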